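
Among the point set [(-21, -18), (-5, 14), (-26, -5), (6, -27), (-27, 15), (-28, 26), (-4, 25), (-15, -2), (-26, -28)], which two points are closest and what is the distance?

Computing all pairwise distances among 9 points:

d((-21, -18), (-5, 14)) = 35.7771
d((-21, -18), (-26, -5)) = 13.9284
d((-21, -18), (6, -27)) = 28.4605
d((-21, -18), (-27, 15)) = 33.541
d((-21, -18), (-28, 26)) = 44.5533
d((-21, -18), (-4, 25)) = 46.2385
d((-21, -18), (-15, -2)) = 17.088
d((-21, -18), (-26, -28)) = 11.1803
d((-5, 14), (-26, -5)) = 28.3196
d((-5, 14), (6, -27)) = 42.45
d((-5, 14), (-27, 15)) = 22.0227
d((-5, 14), (-28, 26)) = 25.9422
d((-5, 14), (-4, 25)) = 11.0454 <-- minimum
d((-5, 14), (-15, -2)) = 18.868
d((-5, 14), (-26, -28)) = 46.9574
d((-26, -5), (6, -27)) = 38.833
d((-26, -5), (-27, 15)) = 20.025
d((-26, -5), (-28, 26)) = 31.0644
d((-26, -5), (-4, 25)) = 37.2022
d((-26, -5), (-15, -2)) = 11.4018
d((-26, -5), (-26, -28)) = 23.0
d((6, -27), (-27, 15)) = 53.4135
d((6, -27), (-28, 26)) = 62.9682
d((6, -27), (-4, 25)) = 52.9528
d((6, -27), (-15, -2)) = 32.6497
d((6, -27), (-26, -28)) = 32.0156
d((-27, 15), (-28, 26)) = 11.0454 <-- minimum
d((-27, 15), (-4, 25)) = 25.0799
d((-27, 15), (-15, -2)) = 20.8087
d((-27, 15), (-26, -28)) = 43.0116
d((-28, 26), (-4, 25)) = 24.0208
d((-28, 26), (-15, -2)) = 30.8707
d((-28, 26), (-26, -28)) = 54.037
d((-4, 25), (-15, -2)) = 29.1548
d((-4, 25), (-26, -28)) = 57.3847
d((-15, -2), (-26, -28)) = 28.2312

Minimum distance: 11.0454 (tie among 2 pairs: (-5, 14) and (-4, 25); (-27, 15) and (-28, 26))

The minimum Euclidean distance is 11.0454. There is a tie: 2 pairs achieve this minimum — (-5, 14) and (-4, 25); (-27, 15) and (-28, 26). Any of these is a valid closest pair. For 9 points, brute-force pairwise comparison is shown above. For large n, the divide-and-conquer algorithm (sort by x, recurse on halves, check the dividing strip) achieves O(n log n).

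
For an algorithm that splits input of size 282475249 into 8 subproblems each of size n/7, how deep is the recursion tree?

For divide and conquer with division factor 7:

Problem sizes at each level:
Level 0: 282475249
Level 1: 40353607
Level 2: 5764801
Level 3: 823543
Level 4: 117649
Level 5: 16807
Level 6: 2401
Level 7: 343
Level 8: 49
Level 9: 7
Level 10: 1

The root is level 0 and the size-1 base case is level 10 (the tree spans levels 0 through 10, i.e. 11 levels counting the root), so the depth is the number of divisions: log_7(282475249) = 10

The recursion tree depth is log_7(282475249) = 10. At each level, the problem size is divided by 7, so it takes 10 divisions to reduce to a base case of size 1. The algorithm makes 8 recursive calls at each level.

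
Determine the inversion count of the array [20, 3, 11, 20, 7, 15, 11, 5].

Finding inversions in [20, 3, 11, 20, 7, 15, 11, 5]:

(0, 1): arr[0]=20 > arr[1]=3
(0, 2): arr[0]=20 > arr[2]=11
(0, 4): arr[0]=20 > arr[4]=7
(0, 5): arr[0]=20 > arr[5]=15
(0, 6): arr[0]=20 > arr[6]=11
(0, 7): arr[0]=20 > arr[7]=5
(2, 4): arr[2]=11 > arr[4]=7
(2, 7): arr[2]=11 > arr[7]=5
(3, 4): arr[3]=20 > arr[4]=7
(3, 5): arr[3]=20 > arr[5]=15
(3, 6): arr[3]=20 > arr[6]=11
(3, 7): arr[3]=20 > arr[7]=5
(4, 7): arr[4]=7 > arr[7]=5
(5, 6): arr[5]=15 > arr[6]=11
(5, 7): arr[5]=15 > arr[7]=5
(6, 7): arr[6]=11 > arr[7]=5

Total inversions: 16

The array has 16 inversion(s): (0,1), (0,2), (0,4), (0,5), (0,6), (0,7), (2,4), (2,7), (3,4), (3,5), (3,6), (3,7), (4,7), (5,6), (5,7), (6,7). Each pair (i,j) satisfies i < j and arr[i] > arr[j].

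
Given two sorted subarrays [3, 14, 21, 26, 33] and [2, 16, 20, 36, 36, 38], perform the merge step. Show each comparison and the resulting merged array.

Merging process:

Compare 3 vs 2: take 2 from right. Merged: [2]
Compare 3 vs 16: take 3 from left. Merged: [2, 3]
Compare 14 vs 16: take 14 from left. Merged: [2, 3, 14]
Compare 21 vs 16: take 16 from right. Merged: [2, 3, 14, 16]
Compare 21 vs 20: take 20 from right. Merged: [2, 3, 14, 16, 20]
Compare 21 vs 36: take 21 from left. Merged: [2, 3, 14, 16, 20, 21]
Compare 26 vs 36: take 26 from left. Merged: [2, 3, 14, 16, 20, 21, 26]
Compare 33 vs 36: take 33 from left. Merged: [2, 3, 14, 16, 20, 21, 26, 33]
Append remaining from right: [36, 36, 38]. Merged: [2, 3, 14, 16, 20, 21, 26, 33, 36, 36, 38]

Final merged array: [2, 3, 14, 16, 20, 21, 26, 33, 36, 36, 38]
Total comparisons: 8

The merged array is [2, 3, 14, 16, 20, 21, 26, 33, 36, 36, 38], requiring 8 comparisons. The merge step runs in O(n) time where n is the total number of elements.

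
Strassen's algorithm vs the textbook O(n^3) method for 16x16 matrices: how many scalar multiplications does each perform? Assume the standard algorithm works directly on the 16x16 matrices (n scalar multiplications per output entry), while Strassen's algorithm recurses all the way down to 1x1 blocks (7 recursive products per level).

Matrix multiplication for 16x16 matrices:

Standard algorithm: 16^3 = 4096 multiplications
Strassen's algorithm: 7^(log2(16)) = 7^4 = 2401 multiplications
Savings: 4096 - 2401 = 1695 multiplications

Standard: 4096 multiplications (16^3). Strassen: 2401 multiplications (7^4). Strassen reduces 8 recursive multiplications to 7 at each level.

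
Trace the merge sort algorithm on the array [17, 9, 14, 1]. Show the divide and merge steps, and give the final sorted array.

Merge sort trace:

Split: [17, 9, 14, 1] -> [17, 9] and [14, 1]
  Split: [17, 9] -> [17] and [9]
  Merge: [17] + [9] -> [9, 17]
  Split: [14, 1] -> [14] and [1]
  Merge: [14] + [1] -> [1, 14]
Merge: [9, 17] + [1, 14] -> [1, 9, 14, 17]

Final sorted array: [1, 9, 14, 17]

The merge sort proceeds by recursively splitting the array and merging sorted halves.
After all merges, the sorted array is [1, 9, 14, 17].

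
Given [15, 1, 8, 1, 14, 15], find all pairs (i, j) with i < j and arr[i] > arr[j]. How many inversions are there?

Finding inversions in [15, 1, 8, 1, 14, 15]:

(0, 1): arr[0]=15 > arr[1]=1
(0, 2): arr[0]=15 > arr[2]=8
(0, 3): arr[0]=15 > arr[3]=1
(0, 4): arr[0]=15 > arr[4]=14
(2, 3): arr[2]=8 > arr[3]=1

Total inversions: 5

The array has 5 inversion(s): (0,1), (0,2), (0,3), (0,4), (2,3). Each pair (i,j) satisfies i < j and arr[i] > arr[j].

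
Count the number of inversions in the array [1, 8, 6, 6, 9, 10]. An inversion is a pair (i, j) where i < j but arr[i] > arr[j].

Finding inversions in [1, 8, 6, 6, 9, 10]:

(1, 2): arr[1]=8 > arr[2]=6
(1, 3): arr[1]=8 > arr[3]=6

Total inversions: 2

The array has 2 inversion(s): (1,2), (1,3). Each pair (i,j) satisfies i < j and arr[i] > arr[j].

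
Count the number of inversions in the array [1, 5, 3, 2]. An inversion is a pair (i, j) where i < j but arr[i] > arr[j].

Finding inversions in [1, 5, 3, 2]:

(1, 2): arr[1]=5 > arr[2]=3
(1, 3): arr[1]=5 > arr[3]=2
(2, 3): arr[2]=3 > arr[3]=2

Total inversions: 3

The array has 3 inversion(s): (1,2), (1,3), (2,3). Each pair (i,j) satisfies i < j and arr[i] > arr[j].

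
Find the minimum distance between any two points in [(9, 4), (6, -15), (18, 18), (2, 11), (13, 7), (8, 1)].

Computing all pairwise distances among 6 points:

d((9, 4), (6, -15)) = 19.2354
d((9, 4), (18, 18)) = 16.6433
d((9, 4), (2, 11)) = 9.8995
d((9, 4), (13, 7)) = 5.0
d((9, 4), (8, 1)) = 3.1623 <-- minimum
d((6, -15), (18, 18)) = 35.1141
d((6, -15), (2, 11)) = 26.3059
d((6, -15), (13, 7)) = 23.0868
d((6, -15), (8, 1)) = 16.1245
d((18, 18), (2, 11)) = 17.4642
d((18, 18), (13, 7)) = 12.083
d((18, 18), (8, 1)) = 19.7231
d((2, 11), (13, 7)) = 11.7047
d((2, 11), (8, 1)) = 11.6619
d((13, 7), (8, 1)) = 7.8102

Closest pair: (9, 4) and (8, 1) with distance 3.1623

The closest pair is (9, 4) and (8, 1) with Euclidean distance 3.1623. For 6 points, brute-force pairwise comparison is shown above. For large n, the divide-and-conquer algorithm (sort by x, recurse on halves, check the dividing strip) achieves O(n log n).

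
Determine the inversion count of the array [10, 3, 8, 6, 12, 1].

Finding inversions in [10, 3, 8, 6, 12, 1]:

(0, 1): arr[0]=10 > arr[1]=3
(0, 2): arr[0]=10 > arr[2]=8
(0, 3): arr[0]=10 > arr[3]=6
(0, 5): arr[0]=10 > arr[5]=1
(1, 5): arr[1]=3 > arr[5]=1
(2, 3): arr[2]=8 > arr[3]=6
(2, 5): arr[2]=8 > arr[5]=1
(3, 5): arr[3]=6 > arr[5]=1
(4, 5): arr[4]=12 > arr[5]=1

Total inversions: 9

The array has 9 inversion(s): (0,1), (0,2), (0,3), (0,5), (1,5), (2,3), (2,5), (3,5), (4,5). Each pair (i,j) satisfies i < j and arr[i] > arr[j].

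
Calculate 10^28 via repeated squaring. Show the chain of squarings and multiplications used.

Computing 10^28 by squaring (build up from 10^1; each line after the first costs one multiplication):

10^1 = 10
10^2 = (10^1)^2 = 10^2 = 100
10^3 = 10 * 10^2 = 10 * 100 = 1000
10^6 = (10^3)^2 = 1000^2 = 1000000
10^7 = 10 * 10^6 = 10 * 1000000 = 10000000
10^14 = (10^7)^2 = 10000000^2 = 100000000000000
10^28 = (10^14)^2 = 100000000000000^2 = 10000000000000000000000000000

Result: 10000000000000000000000000000
Multiplications needed: 6 (6 lines after 10^1)

10^28 = 10000000000000000000000000000. Using exponentiation by squaring, this requires 6 multiplications. The key idea: if the exponent is even, square the half-power; if odd, multiply by the base once.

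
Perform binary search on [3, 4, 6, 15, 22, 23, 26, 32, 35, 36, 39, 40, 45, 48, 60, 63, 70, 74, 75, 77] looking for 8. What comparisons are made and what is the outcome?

Binary search for 8 in [3, 4, 6, 15, 22, 23, 26, 32, 35, 36, 39, 40, 45, 48, 60, 63, 70, 74, 75, 77]:

lo=0, hi=19, mid=9, arr[mid]=36 -> 36 > 8, search left half
lo=0, hi=8, mid=4, arr[mid]=22 -> 22 > 8, search left half
lo=0, hi=3, mid=1, arr[mid]=4 -> 4 < 8, search right half
lo=2, hi=3, mid=2, arr[mid]=6 -> 6 < 8, search right half
lo=3, hi=3, mid=3, arr[mid]=15 -> 15 > 8, search left half
lo=3 > hi=2, target 8 not found

Binary search determines that 8 is not in the array after 5 comparisons. The search space was exhausted without finding the target.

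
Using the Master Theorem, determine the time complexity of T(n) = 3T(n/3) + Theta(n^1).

Master Theorem for T(n) = 3T(n/3) + O(n^1):

a = 3, b = 3, c = 1
log_b(a) = log_3(3) = 1.0000

Case 2: c = 1 = log_3(3) = 1.0000
T(n) = O(n^1 log n) = O(n log n)

For T(n) = 3T(n/3) + O(n^1): log_3(3) = 1.0000. This is Case 2 of the Master Theorem (c = log_b(a), equal work at all levels), giving O(n log n).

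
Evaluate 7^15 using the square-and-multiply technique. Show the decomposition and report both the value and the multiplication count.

Computing 7^15 by squaring (build up from 7^1; each line after the first costs one multiplication):

7^1 = 7
7^2 = (7^1)^2 = 7^2 = 49
7^3 = 7 * 7^2 = 7 * 49 = 343
7^6 = (7^3)^2 = 343^2 = 117649
7^7 = 7 * 7^6 = 7 * 117649 = 823543
7^14 = (7^7)^2 = 823543^2 = 678223072849
7^15 = 7 * 7^14 = 7 * 678223072849 = 4747561509943

Result: 4747561509943
Multiplications needed: 6 (6 lines after 7^1)

7^15 = 4747561509943. Using exponentiation by squaring, this requires 6 multiplications. The key idea: if the exponent is even, square the half-power; if odd, multiply by the base once.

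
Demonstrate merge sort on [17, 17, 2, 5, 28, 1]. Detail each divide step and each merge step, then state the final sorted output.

Merge sort trace:

Split: [17, 17, 2, 5, 28, 1] -> [17, 17, 2] and [5, 28, 1]
  Split: [17, 17, 2] -> [17] and [17, 2]
    Split: [17, 2] -> [17] and [2]
    Merge: [17] + [2] -> [2, 17]
  Merge: [17] + [2, 17] -> [2, 17, 17]
  Split: [5, 28, 1] -> [5] and [28, 1]
    Split: [28, 1] -> [28] and [1]
    Merge: [28] + [1] -> [1, 28]
  Merge: [5] + [1, 28] -> [1, 5, 28]
Merge: [2, 17, 17] + [1, 5, 28] -> [1, 2, 5, 17, 17, 28]

Final sorted array: [1, 2, 5, 17, 17, 28]

The merge sort proceeds by recursively splitting the array and merging sorted halves.
After all merges, the sorted array is [1, 2, 5, 17, 17, 28].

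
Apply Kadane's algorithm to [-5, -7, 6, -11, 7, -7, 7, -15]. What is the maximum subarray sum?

Using Kadane's algorithm on [-5, -7, 6, -11, 7, -7, 7, -15]:

Scanning through the array:
Position 1 (value -7): max_ending_here = -7, max_so_far = -5
Position 2 (value 6): max_ending_here = 6, max_so_far = 6
Position 3 (value -11): max_ending_here = -5, max_so_far = 6
Position 4 (value 7): max_ending_here = 7, max_so_far = 7
Position 5 (value -7): max_ending_here = 0, max_so_far = 7
Position 6 (value 7): max_ending_here = 7, max_so_far = 7
Position 7 (value -15): max_ending_here = -8, max_so_far = 7

Maximum subarray: [7]
Maximum sum: 7

The maximum subarray is [7] with sum 7. This subarray runs from index 4 to index 4.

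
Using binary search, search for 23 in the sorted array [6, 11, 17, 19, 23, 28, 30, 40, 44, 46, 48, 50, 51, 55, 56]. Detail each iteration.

Binary search for 23 in [6, 11, 17, 19, 23, 28, 30, 40, 44, 46, 48, 50, 51, 55, 56]:

lo=0, hi=14, mid=7, arr[mid]=40 -> 40 > 23, search left half
lo=0, hi=6, mid=3, arr[mid]=19 -> 19 < 23, search right half
lo=4, hi=6, mid=5, arr[mid]=28 -> 28 > 23, search left half
lo=4, hi=4, mid=4, arr[mid]=23 -> Found target at index 4!

Binary search finds 23 at index 4 after 4 comparisons. The search repeatedly halves the search space by comparing with the middle element.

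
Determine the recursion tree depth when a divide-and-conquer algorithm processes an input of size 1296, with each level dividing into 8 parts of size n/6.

For divide and conquer with division factor 6:

Problem sizes at each level:
Level 0: 1296
Level 1: 216
Level 2: 36
Level 3: 6
Level 4: 1

The root is level 0 and the size-1 base case is level 4 (the tree spans levels 0 through 4, i.e. 5 levels counting the root), so the depth is the number of divisions: log_6(1296) = 4

The recursion tree depth is log_6(1296) = 4. At each level, the problem size is divided by 6, so it takes 4 divisions to reduce to a base case of size 1. The algorithm makes 8 recursive calls at each level.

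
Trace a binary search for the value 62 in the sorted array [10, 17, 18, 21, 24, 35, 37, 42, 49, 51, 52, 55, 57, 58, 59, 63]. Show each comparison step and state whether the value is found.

Binary search for 62 in [10, 17, 18, 21, 24, 35, 37, 42, 49, 51, 52, 55, 57, 58, 59, 63]:

lo=0, hi=15, mid=7, arr[mid]=42 -> 42 < 62, search right half
lo=8, hi=15, mid=11, arr[mid]=55 -> 55 < 62, search right half
lo=12, hi=15, mid=13, arr[mid]=58 -> 58 < 62, search right half
lo=14, hi=15, mid=14, arr[mid]=59 -> 59 < 62, search right half
lo=15, hi=15, mid=15, arr[mid]=63 -> 63 > 62, search left half
lo=15 > hi=14, target 62 not found

Binary search determines that 62 is not in the array after 5 comparisons. The search space was exhausted without finding the target.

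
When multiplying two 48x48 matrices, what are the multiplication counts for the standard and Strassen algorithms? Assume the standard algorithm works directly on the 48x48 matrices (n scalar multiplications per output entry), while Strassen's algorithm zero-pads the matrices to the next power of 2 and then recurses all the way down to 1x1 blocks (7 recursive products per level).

Matrix multiplication for 48x48 matrices:

Strassen's algorithm requires power-of-2 dimensions. Pad 48x48 to 64x64 (next power of 2).

Standard algorithm: 48^3 = 110592 multiplications
Strassen's algorithm: 7^(log2(64)) = 7^6 = 117649 multiplications
Difference: 110592 - 117649 = -7057 (Strassen uses MORE here due to padding overhead — for small or just-over-power-of-2 n, padding can outweigh the per-level savings)

Standard: 110592 multiplications (48^3). Strassen: 117649 multiplications (7^6, after padding to 64x64). Strassen reduces 8 recursive multiplications to 7 at each level.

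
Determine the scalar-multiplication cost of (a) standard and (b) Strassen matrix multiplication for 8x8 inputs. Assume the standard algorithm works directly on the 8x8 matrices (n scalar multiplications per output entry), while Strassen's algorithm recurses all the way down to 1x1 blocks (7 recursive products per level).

Matrix multiplication for 8x8 matrices:

Standard algorithm: 8^3 = 512 multiplications
Strassen's algorithm: 7^(log2(8)) = 7^3 = 343 multiplications
Savings: 512 - 343 = 169 multiplications

Standard: 512 multiplications (8^3). Strassen: 343 multiplications (7^3). Strassen reduces 8 recursive multiplications to 7 at each level.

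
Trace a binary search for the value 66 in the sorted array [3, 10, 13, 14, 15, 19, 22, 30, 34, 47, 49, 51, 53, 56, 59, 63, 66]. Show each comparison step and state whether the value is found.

Binary search for 66 in [3, 10, 13, 14, 15, 19, 22, 30, 34, 47, 49, 51, 53, 56, 59, 63, 66]:

lo=0, hi=16, mid=8, arr[mid]=34 -> 34 < 66, search right half
lo=9, hi=16, mid=12, arr[mid]=53 -> 53 < 66, search right half
lo=13, hi=16, mid=14, arr[mid]=59 -> 59 < 66, search right half
lo=15, hi=16, mid=15, arr[mid]=63 -> 63 < 66, search right half
lo=16, hi=16, mid=16, arr[mid]=66 -> Found target at index 16!

Binary search finds 66 at index 16 after 5 comparisons. The search repeatedly halves the search space by comparing with the middle element.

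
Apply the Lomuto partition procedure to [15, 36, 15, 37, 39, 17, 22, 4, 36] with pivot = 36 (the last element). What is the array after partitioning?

Lomuto partition with pivot = 36:

Initial array: [15, 36, 15, 37, 39, 17, 22, 4, 36]

arr[0]=15 <= 36: swap with position 0, array becomes [15, 36, 15, 37, 39, 17, 22, 4, 36]
arr[1]=36 <= 36: swap with position 1, array becomes [15, 36, 15, 37, 39, 17, 22, 4, 36]
arr[2]=15 <= 36: swap with position 2, array becomes [15, 36, 15, 37, 39, 17, 22, 4, 36]
arr[3]=37 > 36: no swap
arr[4]=39 > 36: no swap
arr[5]=17 <= 36: swap with position 3, array becomes [15, 36, 15, 17, 39, 37, 22, 4, 36]
arr[6]=22 <= 36: swap with position 4, array becomes [15, 36, 15, 17, 22, 37, 39, 4, 36]
arr[7]=4 <= 36: swap with position 5, array becomes [15, 36, 15, 17, 22, 4, 39, 37, 36]

Place pivot at position 6: [15, 36, 15, 17, 22, 4, 36, 37, 39]
Pivot position: 6

After partitioning with pivot 36, the array becomes [15, 36, 15, 17, 22, 4, 36, 37, 39]. The pivot is placed at index 6. All elements to the left of the pivot are <= 36, and all elements to the right are > 36.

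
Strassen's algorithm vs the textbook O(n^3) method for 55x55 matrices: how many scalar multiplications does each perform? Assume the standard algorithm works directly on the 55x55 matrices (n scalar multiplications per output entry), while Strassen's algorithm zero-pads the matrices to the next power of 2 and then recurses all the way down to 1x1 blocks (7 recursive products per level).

Matrix multiplication for 55x55 matrices:

Strassen's algorithm requires power-of-2 dimensions. Pad 55x55 to 64x64 (next power of 2).

Standard algorithm: 55^3 = 166375 multiplications
Strassen's algorithm: 7^(log2(64)) = 7^6 = 117649 multiplications
Savings: 166375 - 117649 = 48726 multiplications

Standard: 166375 multiplications (55^3). Strassen: 117649 multiplications (7^6, after padding to 64x64). Strassen reduces 8 recursive multiplications to 7 at each level.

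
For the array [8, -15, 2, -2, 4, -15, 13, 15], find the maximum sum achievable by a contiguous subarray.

Using Kadane's algorithm on [8, -15, 2, -2, 4, -15, 13, 15]:

Scanning through the array:
Position 1 (value -15): max_ending_here = -7, max_so_far = 8
Position 2 (value 2): max_ending_here = 2, max_so_far = 8
Position 3 (value -2): max_ending_here = 0, max_so_far = 8
Position 4 (value 4): max_ending_here = 4, max_so_far = 8
Position 5 (value -15): max_ending_here = -11, max_so_far = 8
Position 6 (value 13): max_ending_here = 13, max_so_far = 13
Position 7 (value 15): max_ending_here = 28, max_so_far = 28

Maximum subarray: [13, 15]
Maximum sum: 28

The maximum subarray is [13, 15] with sum 28. This subarray runs from index 6 to index 7.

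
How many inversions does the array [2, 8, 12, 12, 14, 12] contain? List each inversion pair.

Finding inversions in [2, 8, 12, 12, 14, 12]:

(4, 5): arr[4]=14 > arr[5]=12

Total inversions: 1

The array has 1 inversion(s): (4,5). Each pair (i,j) satisfies i < j and arr[i] > arr[j].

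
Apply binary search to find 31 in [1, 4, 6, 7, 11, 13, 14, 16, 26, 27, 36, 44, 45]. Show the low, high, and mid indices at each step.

Binary search for 31 in [1, 4, 6, 7, 11, 13, 14, 16, 26, 27, 36, 44, 45]:

lo=0, hi=12, mid=6, arr[mid]=14 -> 14 < 31, search right half
lo=7, hi=12, mid=9, arr[mid]=27 -> 27 < 31, search right half
lo=10, hi=12, mid=11, arr[mid]=44 -> 44 > 31, search left half
lo=10, hi=10, mid=10, arr[mid]=36 -> 36 > 31, search left half
lo=10 > hi=9, target 31 not found

Binary search determines that 31 is not in the array after 4 comparisons. The search space was exhausted without finding the target.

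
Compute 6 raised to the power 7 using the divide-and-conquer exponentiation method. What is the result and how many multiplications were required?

Computing 6^7 by squaring (build up from 6^1; each line after the first costs one multiplication):

6^1 = 6
6^2 = (6^1)^2 = 6^2 = 36
6^3 = 6 * 6^2 = 6 * 36 = 216
6^6 = (6^3)^2 = 216^2 = 46656
6^7 = 6 * 6^6 = 6 * 46656 = 279936

Result: 279936
Multiplications needed: 4 (4 lines after 6^1)

6^7 = 279936. Using exponentiation by squaring, this requires 4 multiplications. The key idea: if the exponent is even, square the half-power; if odd, multiply by the base once.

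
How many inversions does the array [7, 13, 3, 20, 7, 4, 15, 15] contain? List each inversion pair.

Finding inversions in [7, 13, 3, 20, 7, 4, 15, 15]:

(0, 2): arr[0]=7 > arr[2]=3
(0, 5): arr[0]=7 > arr[5]=4
(1, 2): arr[1]=13 > arr[2]=3
(1, 4): arr[1]=13 > arr[4]=7
(1, 5): arr[1]=13 > arr[5]=4
(3, 4): arr[3]=20 > arr[4]=7
(3, 5): arr[3]=20 > arr[5]=4
(3, 6): arr[3]=20 > arr[6]=15
(3, 7): arr[3]=20 > arr[7]=15
(4, 5): arr[4]=7 > arr[5]=4

Total inversions: 10

The array has 10 inversion(s): (0,2), (0,5), (1,2), (1,4), (1,5), (3,4), (3,5), (3,6), (3,7), (4,5). Each pair (i,j) satisfies i < j and arr[i] > arr[j].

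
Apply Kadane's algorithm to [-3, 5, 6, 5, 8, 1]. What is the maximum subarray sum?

Using Kadane's algorithm on [-3, 5, 6, 5, 8, 1]:

Scanning through the array:
Position 1 (value 5): max_ending_here = 5, max_so_far = 5
Position 2 (value 6): max_ending_here = 11, max_so_far = 11
Position 3 (value 5): max_ending_here = 16, max_so_far = 16
Position 4 (value 8): max_ending_here = 24, max_so_far = 24
Position 5 (value 1): max_ending_here = 25, max_so_far = 25

Maximum subarray: [5, 6, 5, 8, 1]
Maximum sum: 25

The maximum subarray is [5, 6, 5, 8, 1] with sum 25. This subarray runs from index 1 to index 5.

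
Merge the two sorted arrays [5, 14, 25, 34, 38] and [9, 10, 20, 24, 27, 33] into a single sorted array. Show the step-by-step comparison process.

Merging process:

Compare 5 vs 9: take 5 from left. Merged: [5]
Compare 14 vs 9: take 9 from right. Merged: [5, 9]
Compare 14 vs 10: take 10 from right. Merged: [5, 9, 10]
Compare 14 vs 20: take 14 from left. Merged: [5, 9, 10, 14]
Compare 25 vs 20: take 20 from right. Merged: [5, 9, 10, 14, 20]
Compare 25 vs 24: take 24 from right. Merged: [5, 9, 10, 14, 20, 24]
Compare 25 vs 27: take 25 from left. Merged: [5, 9, 10, 14, 20, 24, 25]
Compare 34 vs 27: take 27 from right. Merged: [5, 9, 10, 14, 20, 24, 25, 27]
Compare 34 vs 33: take 33 from right. Merged: [5, 9, 10, 14, 20, 24, 25, 27, 33]
Append remaining from left: [34, 38]. Merged: [5, 9, 10, 14, 20, 24, 25, 27, 33, 34, 38]

Final merged array: [5, 9, 10, 14, 20, 24, 25, 27, 33, 34, 38]
Total comparisons: 9

The merged array is [5, 9, 10, 14, 20, 24, 25, 27, 33, 34, 38], requiring 9 comparisons. The merge step runs in O(n) time where n is the total number of elements.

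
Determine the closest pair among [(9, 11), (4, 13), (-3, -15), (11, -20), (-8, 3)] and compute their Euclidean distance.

Computing all pairwise distances among 5 points:

d((9, 11), (4, 13)) = 5.3852 <-- minimum
d((9, 11), (-3, -15)) = 28.6356
d((9, 11), (11, -20)) = 31.0644
d((9, 11), (-8, 3)) = 18.7883
d((4, 13), (-3, -15)) = 28.8617
d((4, 13), (11, -20)) = 33.7343
d((4, 13), (-8, 3)) = 15.6205
d((-3, -15), (11, -20)) = 14.8661
d((-3, -15), (-8, 3)) = 18.6815
d((11, -20), (-8, 3)) = 29.8329

Closest pair: (9, 11) and (4, 13) with distance 5.3852

The closest pair is (9, 11) and (4, 13) with Euclidean distance 5.3852. For 5 points, brute-force pairwise comparison is shown above. For large n, the divide-and-conquer algorithm (sort by x, recurse on halves, check the dividing strip) achieves O(n log n).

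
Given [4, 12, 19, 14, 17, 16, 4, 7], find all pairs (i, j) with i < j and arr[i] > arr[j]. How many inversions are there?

Finding inversions in [4, 12, 19, 14, 17, 16, 4, 7]:

(1, 6): arr[1]=12 > arr[6]=4
(1, 7): arr[1]=12 > arr[7]=7
(2, 3): arr[2]=19 > arr[3]=14
(2, 4): arr[2]=19 > arr[4]=17
(2, 5): arr[2]=19 > arr[5]=16
(2, 6): arr[2]=19 > arr[6]=4
(2, 7): arr[2]=19 > arr[7]=7
(3, 6): arr[3]=14 > arr[6]=4
(3, 7): arr[3]=14 > arr[7]=7
(4, 5): arr[4]=17 > arr[5]=16
(4, 6): arr[4]=17 > arr[6]=4
(4, 7): arr[4]=17 > arr[7]=7
(5, 6): arr[5]=16 > arr[6]=4
(5, 7): arr[5]=16 > arr[7]=7

Total inversions: 14

The array has 14 inversion(s): (1,6), (1,7), (2,3), (2,4), (2,5), (2,6), (2,7), (3,6), (3,7), (4,5), (4,6), (4,7), (5,6), (5,7). Each pair (i,j) satisfies i < j and arr[i] > arr[j].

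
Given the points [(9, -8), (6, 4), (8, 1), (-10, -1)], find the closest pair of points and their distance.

Computing all pairwise distances among 4 points:

d((9, -8), (6, 4)) = 12.3693
d((9, -8), (8, 1)) = 9.0554
d((9, -8), (-10, -1)) = 20.2485
d((6, 4), (8, 1)) = 3.6056 <-- minimum
d((6, 4), (-10, -1)) = 16.7631
d((8, 1), (-10, -1)) = 18.1108

Closest pair: (6, 4) and (8, 1) with distance 3.6056

The closest pair is (6, 4) and (8, 1) with Euclidean distance 3.6056. For 4 points, brute-force pairwise comparison is shown above. For large n, the divide-and-conquer algorithm (sort by x, recurse on halves, check the dividing strip) achieves O(n log n).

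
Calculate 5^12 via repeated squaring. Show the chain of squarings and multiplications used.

Computing 5^12 by squaring (build up from 5^1; each line after the first costs one multiplication):

5^1 = 5
5^2 = (5^1)^2 = 5^2 = 25
5^3 = 5 * 5^2 = 5 * 25 = 125
5^6 = (5^3)^2 = 125^2 = 15625
5^12 = (5^6)^2 = 15625^2 = 244140625

Result: 244140625
Multiplications needed: 4 (4 lines after 5^1)

5^12 = 244140625. Using exponentiation by squaring, this requires 4 multiplications. The key idea: if the exponent is even, square the half-power; if odd, multiply by the base once.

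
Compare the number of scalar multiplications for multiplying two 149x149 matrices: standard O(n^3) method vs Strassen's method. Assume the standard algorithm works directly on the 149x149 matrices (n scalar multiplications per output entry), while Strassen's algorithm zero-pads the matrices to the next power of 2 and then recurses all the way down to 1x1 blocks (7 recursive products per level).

Matrix multiplication for 149x149 matrices:

Strassen's algorithm requires power-of-2 dimensions. Pad 149x149 to 256x256 (next power of 2).

Standard algorithm: 149^3 = 3307949 multiplications
Strassen's algorithm: 7^(log2(256)) = 7^8 = 5764801 multiplications
Difference: 3307949 - 5764801 = -2456852 (Strassen uses MORE here due to padding overhead — for small or just-over-power-of-2 n, padding can outweigh the per-level savings)

Standard: 3307949 multiplications (149^3). Strassen: 5764801 multiplications (7^8, after padding to 256x256). Strassen reduces 8 recursive multiplications to 7 at each level.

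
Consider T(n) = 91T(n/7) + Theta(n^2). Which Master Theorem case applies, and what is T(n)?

Master Theorem for T(n) = 91T(n/7) + O(n^2):

a = 91, b = 7, c = 2
log_b(a) = log_7(91) = 2.3181

Case 1: c = 2 < log_7(91) = 2.3181
T(n) = O(n^(log_7 91))

For T(n) = 91T(n/7) + O(n^2): log_7(91) = 2.3181. This is Case 1 of the Master Theorem (c < log_b(a), work dominated by leaves), giving O(n^(log_7 91)).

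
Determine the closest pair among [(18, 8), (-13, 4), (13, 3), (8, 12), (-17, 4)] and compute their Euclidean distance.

Computing all pairwise distances among 5 points:

d((18, 8), (-13, 4)) = 31.257
d((18, 8), (13, 3)) = 7.0711
d((18, 8), (8, 12)) = 10.7703
d((18, 8), (-17, 4)) = 35.2278
d((-13, 4), (13, 3)) = 26.0192
d((-13, 4), (8, 12)) = 22.4722
d((-13, 4), (-17, 4)) = 4.0 <-- minimum
d((13, 3), (8, 12)) = 10.2956
d((13, 3), (-17, 4)) = 30.0167
d((8, 12), (-17, 4)) = 26.2488

Closest pair: (-13, 4) and (-17, 4) with distance 4.0

The closest pair is (-13, 4) and (-17, 4) with Euclidean distance 4.0. For 5 points, brute-force pairwise comparison is shown above. For large n, the divide-and-conquer algorithm (sort by x, recurse on halves, check the dividing strip) achieves O(n log n).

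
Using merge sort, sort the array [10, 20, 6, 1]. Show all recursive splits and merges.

Merge sort trace:

Split: [10, 20, 6, 1] -> [10, 20] and [6, 1]
  Split: [10, 20] -> [10] and [20]
  Merge: [10] + [20] -> [10, 20]
  Split: [6, 1] -> [6] and [1]
  Merge: [6] + [1] -> [1, 6]
Merge: [10, 20] + [1, 6] -> [1, 6, 10, 20]

Final sorted array: [1, 6, 10, 20]

The merge sort proceeds by recursively splitting the array and merging sorted halves.
After all merges, the sorted array is [1, 6, 10, 20].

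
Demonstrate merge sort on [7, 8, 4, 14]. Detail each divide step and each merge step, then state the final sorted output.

Merge sort trace:

Split: [7, 8, 4, 14] -> [7, 8] and [4, 14]
  Split: [7, 8] -> [7] and [8]
  Merge: [7] + [8] -> [7, 8]
  Split: [4, 14] -> [4] and [14]
  Merge: [4] + [14] -> [4, 14]
Merge: [7, 8] + [4, 14] -> [4, 7, 8, 14]

Final sorted array: [4, 7, 8, 14]

The merge sort proceeds by recursively splitting the array and merging sorted halves.
After all merges, the sorted array is [4, 7, 8, 14].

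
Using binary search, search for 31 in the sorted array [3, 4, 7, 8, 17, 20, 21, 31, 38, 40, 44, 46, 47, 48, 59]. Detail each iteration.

Binary search for 31 in [3, 4, 7, 8, 17, 20, 21, 31, 38, 40, 44, 46, 47, 48, 59]:

lo=0, hi=14, mid=7, arr[mid]=31 -> Found target at index 7!

Binary search finds 31 at index 7 after 1 comparisons. The search repeatedly halves the search space by comparing with the middle element.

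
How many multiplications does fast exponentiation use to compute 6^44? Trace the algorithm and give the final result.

Computing 6^44 by squaring (build up from 6^1; each line after the first costs one multiplication):

6^1 = 6
6^2 = (6^1)^2 = 6^2 = 36
6^4 = (6^2)^2 = 36^2 = 1296
6^5 = 6 * 6^4 = 6 * 1296 = 7776
6^10 = (6^5)^2 = 7776^2 = 60466176
6^11 = 6 * 6^10 = 6 * 60466176 = 362797056
6^22 = (6^11)^2 = 362797056^2 = 131621703842267136
6^44 = (6^22)^2 = 131621703842267136^2 = 17324272922341479351919144385642496

Result: 17324272922341479351919144385642496
Multiplications needed: 7 (7 lines after 6^1)

6^44 = 17324272922341479351919144385642496. Using exponentiation by squaring, this requires 7 multiplications. The key idea: if the exponent is even, square the half-power; if odd, multiply by the base once.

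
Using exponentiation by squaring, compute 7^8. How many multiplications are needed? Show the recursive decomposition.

Computing 7^8 by squaring (build up from 7^1; each line after the first costs one multiplication):

7^1 = 7
7^2 = (7^1)^2 = 7^2 = 49
7^4 = (7^2)^2 = 49^2 = 2401
7^8 = (7^4)^2 = 2401^2 = 5764801

Result: 5764801
Multiplications needed: 3 (3 lines after 7^1)

7^8 = 5764801. Using exponentiation by squaring, this requires 3 multiplications. The key idea: if the exponent is even, square the half-power; if odd, multiply by the base once.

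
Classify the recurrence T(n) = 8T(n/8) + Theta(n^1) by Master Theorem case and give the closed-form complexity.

Master Theorem for T(n) = 8T(n/8) + O(n^1):

a = 8, b = 8, c = 1
log_b(a) = log_8(8) = 1.0000

Case 2: c = 1 = log_8(8) = 1.0000
T(n) = O(n^1 log n) = O(n log n)

For T(n) = 8T(n/8) + O(n^1): log_8(8) = 1.0000. This is Case 2 of the Master Theorem (c = log_b(a), equal work at all levels), giving O(n log n).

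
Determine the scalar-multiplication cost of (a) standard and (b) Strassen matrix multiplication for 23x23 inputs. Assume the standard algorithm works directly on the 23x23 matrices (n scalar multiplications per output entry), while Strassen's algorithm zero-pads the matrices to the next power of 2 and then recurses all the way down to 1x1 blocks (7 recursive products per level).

Matrix multiplication for 23x23 matrices:

Strassen's algorithm requires power-of-2 dimensions. Pad 23x23 to 32x32 (next power of 2).

Standard algorithm: 23^3 = 12167 multiplications
Strassen's algorithm: 7^(log2(32)) = 7^5 = 16807 multiplications
Difference: 12167 - 16807 = -4640 (Strassen uses MORE here due to padding overhead — for small or just-over-power-of-2 n, padding can outweigh the per-level savings)

Standard: 12167 multiplications (23^3). Strassen: 16807 multiplications (7^5, after padding to 32x32). Strassen reduces 8 recursive multiplications to 7 at each level.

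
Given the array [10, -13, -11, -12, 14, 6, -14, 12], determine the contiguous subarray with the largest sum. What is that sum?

Using Kadane's algorithm on [10, -13, -11, -12, 14, 6, -14, 12]:

Scanning through the array:
Position 1 (value -13): max_ending_here = -3, max_so_far = 10
Position 2 (value -11): max_ending_here = -11, max_so_far = 10
Position 3 (value -12): max_ending_here = -12, max_so_far = 10
Position 4 (value 14): max_ending_here = 14, max_so_far = 14
Position 5 (value 6): max_ending_here = 20, max_so_far = 20
Position 6 (value -14): max_ending_here = 6, max_so_far = 20
Position 7 (value 12): max_ending_here = 18, max_so_far = 20

Maximum subarray: [14, 6]
Maximum sum: 20

The maximum subarray is [14, 6] with sum 20. This subarray runs from index 4 to index 5.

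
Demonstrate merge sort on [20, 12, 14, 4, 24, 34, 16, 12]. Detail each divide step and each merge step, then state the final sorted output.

Merge sort trace:

Split: [20, 12, 14, 4, 24, 34, 16, 12] -> [20, 12, 14, 4] and [24, 34, 16, 12]
  Split: [20, 12, 14, 4] -> [20, 12] and [14, 4]
    Split: [20, 12] -> [20] and [12]
    Merge: [20] + [12] -> [12, 20]
    Split: [14, 4] -> [14] and [4]
    Merge: [14] + [4] -> [4, 14]
  Merge: [12, 20] + [4, 14] -> [4, 12, 14, 20]
  Split: [24, 34, 16, 12] -> [24, 34] and [16, 12]
    Split: [24, 34] -> [24] and [34]
    Merge: [24] + [34] -> [24, 34]
    Split: [16, 12] -> [16] and [12]
    Merge: [16] + [12] -> [12, 16]
  Merge: [24, 34] + [12, 16] -> [12, 16, 24, 34]
Merge: [4, 12, 14, 20] + [12, 16, 24, 34] -> [4, 12, 12, 14, 16, 20, 24, 34]

Final sorted array: [4, 12, 12, 14, 16, 20, 24, 34]

The merge sort proceeds by recursively splitting the array and merging sorted halves.
After all merges, the sorted array is [4, 12, 12, 14, 16, 20, 24, 34].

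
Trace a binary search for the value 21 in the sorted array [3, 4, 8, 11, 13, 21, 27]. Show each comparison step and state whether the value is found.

Binary search for 21 in [3, 4, 8, 11, 13, 21, 27]:

lo=0, hi=6, mid=3, arr[mid]=11 -> 11 < 21, search right half
lo=4, hi=6, mid=5, arr[mid]=21 -> Found target at index 5!

Binary search finds 21 at index 5 after 2 comparisons. The search repeatedly halves the search space by comparing with the middle element.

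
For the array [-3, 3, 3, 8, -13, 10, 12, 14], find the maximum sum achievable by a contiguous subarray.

Using Kadane's algorithm on [-3, 3, 3, 8, -13, 10, 12, 14]:

Scanning through the array:
Position 1 (value 3): max_ending_here = 3, max_so_far = 3
Position 2 (value 3): max_ending_here = 6, max_so_far = 6
Position 3 (value 8): max_ending_here = 14, max_so_far = 14
Position 4 (value -13): max_ending_here = 1, max_so_far = 14
Position 5 (value 10): max_ending_here = 11, max_so_far = 14
Position 6 (value 12): max_ending_here = 23, max_so_far = 23
Position 7 (value 14): max_ending_here = 37, max_so_far = 37

Maximum subarray: [3, 3, 8, -13, 10, 12, 14]
Maximum sum: 37

The maximum subarray is [3, 3, 8, -13, 10, 12, 14] with sum 37. This subarray runs from index 1 to index 7.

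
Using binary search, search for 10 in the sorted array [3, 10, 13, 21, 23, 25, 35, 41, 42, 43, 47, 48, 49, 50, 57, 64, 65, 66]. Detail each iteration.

Binary search for 10 in [3, 10, 13, 21, 23, 25, 35, 41, 42, 43, 47, 48, 49, 50, 57, 64, 65, 66]:

lo=0, hi=17, mid=8, arr[mid]=42 -> 42 > 10, search left half
lo=0, hi=7, mid=3, arr[mid]=21 -> 21 > 10, search left half
lo=0, hi=2, mid=1, arr[mid]=10 -> Found target at index 1!

Binary search finds 10 at index 1 after 3 comparisons. The search repeatedly halves the search space by comparing with the middle element.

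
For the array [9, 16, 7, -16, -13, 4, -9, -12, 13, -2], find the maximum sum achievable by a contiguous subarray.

Using Kadane's algorithm on [9, 16, 7, -16, -13, 4, -9, -12, 13, -2]:

Scanning through the array:
Position 1 (value 16): max_ending_here = 25, max_so_far = 25
Position 2 (value 7): max_ending_here = 32, max_so_far = 32
Position 3 (value -16): max_ending_here = 16, max_so_far = 32
Position 4 (value -13): max_ending_here = 3, max_so_far = 32
Position 5 (value 4): max_ending_here = 7, max_so_far = 32
Position 6 (value -9): max_ending_here = -2, max_so_far = 32
Position 7 (value -12): max_ending_here = -12, max_so_far = 32
Position 8 (value 13): max_ending_here = 13, max_so_far = 32
Position 9 (value -2): max_ending_here = 11, max_so_far = 32

Maximum subarray: [9, 16, 7]
Maximum sum: 32

The maximum subarray is [9, 16, 7] with sum 32. This subarray runs from index 0 to index 2.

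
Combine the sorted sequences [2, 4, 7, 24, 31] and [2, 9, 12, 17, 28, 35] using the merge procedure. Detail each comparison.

Merging process:

Compare 2 vs 2: take 2 from left. Merged: [2]
Compare 4 vs 2: take 2 from right. Merged: [2, 2]
Compare 4 vs 9: take 4 from left. Merged: [2, 2, 4]
Compare 7 vs 9: take 7 from left. Merged: [2, 2, 4, 7]
Compare 24 vs 9: take 9 from right. Merged: [2, 2, 4, 7, 9]
Compare 24 vs 12: take 12 from right. Merged: [2, 2, 4, 7, 9, 12]
Compare 24 vs 17: take 17 from right. Merged: [2, 2, 4, 7, 9, 12, 17]
Compare 24 vs 28: take 24 from left. Merged: [2, 2, 4, 7, 9, 12, 17, 24]
Compare 31 vs 28: take 28 from right. Merged: [2, 2, 4, 7, 9, 12, 17, 24, 28]
Compare 31 vs 35: take 31 from left. Merged: [2, 2, 4, 7, 9, 12, 17, 24, 28, 31]
Append remaining from right: [35]. Merged: [2, 2, 4, 7, 9, 12, 17, 24, 28, 31, 35]

Final merged array: [2, 2, 4, 7, 9, 12, 17, 24, 28, 31, 35]
Total comparisons: 10

The merged array is [2, 2, 4, 7, 9, 12, 17, 24, 28, 31, 35], requiring 10 comparisons. The merge step runs in O(n) time where n is the total number of elements.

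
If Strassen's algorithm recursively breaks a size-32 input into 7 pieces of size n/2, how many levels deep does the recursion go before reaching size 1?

For divide and conquer with division factor 2:

Problem sizes at each level:
Level 0: 32
Level 1: 16
Level 2: 8
Level 3: 4
Level 4: 2
Level 5: 1

The root is level 0 and the size-1 base case is level 5 (the tree spans levels 0 through 5, i.e. 6 levels counting the root), so the depth is the number of divisions: log_2(32) = 5

The recursion tree depth is log_2(32) = 5. At each level, the problem size is divided by 2, so it takes 5 divisions to reduce to a base case of size 1. The algorithm makes 7 recursive calls at each level.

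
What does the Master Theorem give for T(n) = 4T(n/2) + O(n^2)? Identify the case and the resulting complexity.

Master Theorem for T(n) = 4T(n/2) + O(n^2):

a = 4, b = 2, c = 2
log_b(a) = log_2(4) = 2.0000

Case 2: c = 2 = log_2(4) = 2.0000
T(n) = O(n^2 log n) = O(n^2 log n)

For T(n) = 4T(n/2) + O(n^2): log_2(4) = 2.0000. This is Case 2 of the Master Theorem (c = log_b(a), equal work at all levels), giving O(n^2 log n).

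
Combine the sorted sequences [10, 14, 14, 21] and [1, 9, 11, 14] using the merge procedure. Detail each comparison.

Merging process:

Compare 10 vs 1: take 1 from right. Merged: [1]
Compare 10 vs 9: take 9 from right. Merged: [1, 9]
Compare 10 vs 11: take 10 from left. Merged: [1, 9, 10]
Compare 14 vs 11: take 11 from right. Merged: [1, 9, 10, 11]
Compare 14 vs 14: take 14 from left. Merged: [1, 9, 10, 11, 14]
Compare 14 vs 14: take 14 from left. Merged: [1, 9, 10, 11, 14, 14]
Compare 21 vs 14: take 14 from right. Merged: [1, 9, 10, 11, 14, 14, 14]
Append remaining from left: [21]. Merged: [1, 9, 10, 11, 14, 14, 14, 21]

Final merged array: [1, 9, 10, 11, 14, 14, 14, 21]
Total comparisons: 7

The merged array is [1, 9, 10, 11, 14, 14, 14, 21], requiring 7 comparisons. The merge step runs in O(n) time where n is the total number of elements.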